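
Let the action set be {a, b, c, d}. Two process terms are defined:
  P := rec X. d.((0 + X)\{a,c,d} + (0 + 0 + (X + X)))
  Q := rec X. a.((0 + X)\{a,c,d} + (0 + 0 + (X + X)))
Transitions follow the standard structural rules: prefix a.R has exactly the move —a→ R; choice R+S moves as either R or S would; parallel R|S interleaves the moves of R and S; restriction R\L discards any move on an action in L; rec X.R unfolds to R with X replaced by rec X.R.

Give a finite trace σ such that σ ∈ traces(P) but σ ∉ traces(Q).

P's transition system — 2 states:
  u0 = rec X. d.((0 + X)\{a,c,d} + (0 + 0 + (X + X))) ⊢ ··d··> u1
  u1 = (0 + (rec X. d.((0 + X)\{a,c,d} + (0 + 0 + (X + X)))))\{a,c,d} + (0 + 0 + ((rec X. d.((0 + X)\{a,c,d} + (0 + 0 + (X + X)))) + (rec X. d.((0 + X)\{a,c,d} + (0 + 0 + (X + X)))))) ⊢ ··d··> u1
Q's transition system — 2 states:
  v0 = rec X. a.((0 + X)\{a,c,d} + (0 + 0 + (X + X))) ⊢ ··a··> v1
  v1 = (0 + (rec X. a.((0 + X)\{a,c,d} + (0 + 0 + (X + X)))))\{a,c,d} + (0 + 0 + ((rec X. a.((0 + X)\{a,c,d} + (0 + 0 + (X + X)))) + (rec X. a.((0 + X)\{a,c,d} + (0 + 0 + (X + X)))))) ⊢ ··a··> v1
Trace ⟨d⟩ through P, begin at {u0}:
  step 1 (d): {u1}
  — P admits the full trace.
Trace ⟨d⟩ through Q, begin at {v0}:
  step 1 (d): ∅ (Q stuck)

d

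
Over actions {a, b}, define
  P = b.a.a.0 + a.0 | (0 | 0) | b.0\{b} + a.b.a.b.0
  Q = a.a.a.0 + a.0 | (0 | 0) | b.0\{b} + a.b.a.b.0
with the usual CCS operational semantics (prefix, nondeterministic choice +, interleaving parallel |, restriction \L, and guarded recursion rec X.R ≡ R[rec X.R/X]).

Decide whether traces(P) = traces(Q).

Reachable graph of P (10 states):
  u0 = b.a.a.0 + a.0 | (0 | 0) | b.0\{b} + a.b.a.b.0 → ··a··> u1, ··a··> u2, ··b··> u3, ··b··> u4
  u1 = 0 | (0 | 0) | b.0\{b} → ··b··> u5
  u2 = b.a.b.0 → ··b··> u6
  u3 = a.0 | (0 | 0) | 0\{b} → ··a··> u5
  u4 = a.a.0 → ··a··> u7
  u5 = 0 | (0 | 0) | 0\{b} → (no moves)
  u6 = a.b.0 → ··a··> u8
  u7 = a.0 → ··a··> u9
  u8 = b.0 → ··b··> u9
  u9 = 0 → (no moves)
Reachable graph of Q (10 states):
  v0 = a.a.a.0 + a.0 | (0 | 0) | b.0\{b} + a.b.a.b.0 → ··a··> v1, ··a··> v2, ··a··> v3, ··b··> v4
  v1 = 0 | (0 | 0) | b.0\{b} → ··b··> v5
  v2 = a.a.0 → ··a··> v6
  v3 = b.a.b.0 → ··b··> v7
  v4 = a.0 | (0 | 0) | 0\{b} → ··a··> v5
  v5 = 0 | (0 | 0) | 0\{b} → (no moves)
  v6 = a.0 → ··a··> v8
  v7 = a.b.0 → ··a··> v9
  v8 = 0 → (no moves)
  v9 = b.0 → ··b··> v8
Run σ = ⟨baa⟩ on P: start {u0}
  [1] b ⇒ {u3, u4}
  [2] a ⇒ {u5, u7}
  [3] a ⇒ {u9}
  — P admits the full trace.
Run σ = ⟨baa⟩ on Q: start {v0}
  [1] b ⇒ {v4}
  [2] a ⇒ {v5}
  [3] a ⇒ ∅ (Q stuck)

traces(P) ≠ traces(Q) — witness ⟨baa⟩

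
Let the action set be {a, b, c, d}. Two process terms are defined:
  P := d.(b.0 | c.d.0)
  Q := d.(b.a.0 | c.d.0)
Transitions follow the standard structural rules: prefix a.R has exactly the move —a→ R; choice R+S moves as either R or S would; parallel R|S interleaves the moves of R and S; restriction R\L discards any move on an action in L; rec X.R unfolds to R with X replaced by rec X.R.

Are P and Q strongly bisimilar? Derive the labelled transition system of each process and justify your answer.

P ≁ Q

LTS(P): 7 reachable states
  p0 = d.(b.0 | c.d.0) has moves -d-> p1
  p1 = b.0 | c.d.0 has moves -b-> p2, -c-> p3
  p2 = 0 | c.d.0 has moves -c-> p4
  p3 = b.0 | d.0 has moves -b-> p4, -d-> p5
  p4 = 0 | d.0 has moves -d-> p6
  p5 = b.0 | 0 has moves -b-> p6
  p6 = 0 | 0 has moves ∅
LTS(Q): 10 reachable states
  q0 = d.(b.a.0 | c.d.0) has moves -d-> q1
  q1 = b.a.0 | c.d.0 has moves -b-> q2, -c-> q3
  q2 = a.0 | c.d.0 has moves -a-> q4, -c-> q5
  q3 = b.a.0 | d.0 has moves -b-> q5, -d-> q6
  q4 = 0 | c.d.0 has moves -c-> q7
  q5 = a.0 | d.0 has moves -a-> q7, -d-> q8
  q6 = b.a.0 | 0 has moves -b-> q8
  q7 = 0 | d.0 has moves -d-> q9
  q8 = a.0 | 0 has moves -a-> q9
  q9 = 0 | 0 has moves ∅
Partition-refinement fixed point:
  B0 = {p0}
  B1 = {p1}
  B2 = {p3}
  B3 = {p5}
  B4 = {p6, q9}
  B5 = {p4, q7}
  B6 = {p2, q4}
  B7 = {q0}
  B8 = {q1}
  B9 = {q3}
  B10 = {q5}
  B11 = {q8}
  B12 = {q6}
  B13 = {q2}
p0 ∈ B0, q0 ∈ B7 → different blocks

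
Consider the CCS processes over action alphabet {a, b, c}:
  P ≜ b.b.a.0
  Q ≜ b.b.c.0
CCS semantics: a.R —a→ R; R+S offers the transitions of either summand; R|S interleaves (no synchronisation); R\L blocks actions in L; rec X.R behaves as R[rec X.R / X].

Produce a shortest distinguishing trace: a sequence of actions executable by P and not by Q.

LTS(P): 4 reachable states
  p0 = b.b.a.0 :: ··b··> p1
  p1 = b.a.0 :: ··b··> p2
  p2 = a.0 :: ··a··> p3
  p3 = 0 :: ∅
LTS(Q): 4 reachable states
  q0 = b.b.c.0 :: ··b··> q1
  q1 = b.c.0 :: ··b··> q2
  q2 = c.0 :: ··c··> q3
  q3 = 0 :: ∅
Trace ⟨bba⟩ through P, begin at {p0}:
  [1] b ⇒ {p1}
  [2] b ⇒ {p2}
  [3] a ⇒ {p3}
  ✓ P
Trace ⟨bba⟩ through Q, begin at {q0}:
  [1] b ⇒ {q1}
  [2] b ⇒ {q2}
  [3] a ⇒ ∅ (Q stuck)

bba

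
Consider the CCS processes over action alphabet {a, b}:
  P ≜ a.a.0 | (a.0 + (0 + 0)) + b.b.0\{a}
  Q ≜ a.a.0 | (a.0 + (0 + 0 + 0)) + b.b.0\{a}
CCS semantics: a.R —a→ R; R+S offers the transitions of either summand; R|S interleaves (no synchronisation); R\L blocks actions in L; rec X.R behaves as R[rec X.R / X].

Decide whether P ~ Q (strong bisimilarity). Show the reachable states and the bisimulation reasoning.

P ~ Q

LTS(P): 8 reachable states
  s0 = a.a.0 | (a.0 + (0 + 0)) + b.b.0\{a} has moves -a-> s1, -a-> s2, -b-> s3
  s1 = a.0 | (a.0 + (0 + 0)) has moves -a-> s4, -a-> s5
  s2 = a.a.0 | 0 has moves -a-> s5
  s3 = b.0\{a} has moves -b-> s6
  s4 = 0 | (a.0 + (0 + 0)) has moves -a-> s7
  s5 = a.0 | 0 has moves -a-> s7
  s6 = 0\{a} has moves ∅
  s7 = 0 | 0 has moves ∅
LTS(Q): 8 reachable states
  t0 = a.a.0 | (a.0 + (0 + 0 + 0)) + b.b.0\{a} has moves -a-> t1, -a-> t2, -b-> t3
  t1 = a.0 | (a.0 + (0 + 0 + 0)) has moves -a-> t4, -a-> t5
  t2 = a.a.0 | 0 has moves -a-> t5
  t3 = b.0\{a} has moves -b-> t6
  t4 = 0 | (a.0 + (0 + 0 + 0)) has moves -a-> t7
  t5 = a.0 | 0 has moves -a-> t7
  t6 = 0\{a} has moves ∅
  t7 = 0 | 0 has moves ∅
Partition-refinement fixed point:
  B0 = {s0, t0}
  B1 = {s1, s2, t1, t2}
  B2 = {s4, s5, t4, t5}
  B3 = {s6, s7, t6, t7}
  B4 = {s3, t3}
s0 ∈ B0, t0 ∈ B0 → same block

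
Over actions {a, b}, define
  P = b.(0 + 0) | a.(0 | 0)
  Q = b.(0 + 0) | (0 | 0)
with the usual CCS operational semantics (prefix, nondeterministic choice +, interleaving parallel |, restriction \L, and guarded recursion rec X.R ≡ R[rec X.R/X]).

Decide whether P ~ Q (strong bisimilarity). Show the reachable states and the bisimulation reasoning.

not bisimilar

LTS(P): 4 reachable states
  m0 = b.(0 + 0) | a.(0 | 0) has moves —a→ m1, —b→ m2
  m1 = b.(0 + 0) | (0 | 0) has moves —b→ m3
  m2 = (0 + 0) | a.(0 | 0) has moves —a→ m3
  m3 = (0 + 0) | (0 | 0) has moves ∅
LTS(Q): 2 reachable states
  n0 = b.(0 + 0) | (0 | 0) has moves —b→ n1
  n1 = (0 + 0) | (0 | 0) has moves ∅
Coarsest stable partition (strong bisimilarity classes):
  B0 = {m0}
  B1 = {m1, n0}
  B2 = {m3, n1}
  B3 = {m2}
m0 ∈ B0, n0 ∈ B1 → different blocks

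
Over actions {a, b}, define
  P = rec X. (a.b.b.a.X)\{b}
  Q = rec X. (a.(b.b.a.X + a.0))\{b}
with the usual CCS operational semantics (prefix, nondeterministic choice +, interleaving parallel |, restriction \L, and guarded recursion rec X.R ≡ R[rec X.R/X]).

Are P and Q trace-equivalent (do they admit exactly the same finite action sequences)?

P's transition system — 2 states:
  p0 = rec X. (a.b.b.a.X)\{b} has moves --a--▸ p1
  p1 = (b.b.a.(rec X. (a.b.b.a.X)\{b}))\{b} has moves (no moves)
Q's transition system — 3 states:
  q0 = rec X. (a.(b.b.a.X + a.0))\{b} has moves --a--▸ q1
  q1 = (b.b.a.(rec X. (a.(b.b.a.X + a.0))\{b}) + a.0)\{b} has moves --a--▸ q2
  q2 = 0\{b} has moves (no moves)
Executing aa from Q (initial set {q0}):
  [1] a ⇒ {q1}
  [2] a ⇒ {q2}
  ✓ Q
Executing aa from P (initial set {p0}):
  [1] a ⇒ {p1}
  [2] a ⇒ ∅  — P cannot continue

trace-distinct — witness ⟨aa⟩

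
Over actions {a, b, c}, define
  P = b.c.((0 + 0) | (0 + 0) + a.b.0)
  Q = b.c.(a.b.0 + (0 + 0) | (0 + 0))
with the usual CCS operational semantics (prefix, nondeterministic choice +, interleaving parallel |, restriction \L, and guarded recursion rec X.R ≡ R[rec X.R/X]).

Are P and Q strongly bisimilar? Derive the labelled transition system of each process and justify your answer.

P ~ Q

Reachable graph of P (5 states):
  m0 = b.c.((0 + 0) | (0 + 0) + a.b.0) ⊢ --b--▸ m1
  m1 = c.((0 + 0) | (0 + 0) + a.b.0) ⊢ --c--▸ m2
  m2 = (0 + 0) | (0 + 0) + a.b.0 ⊢ --a--▸ m3
  m3 = b.0 ⊢ --b--▸ m4
  m4 = 0 ⊢ deadlocked
Reachable graph of Q (5 states):
  n0 = b.c.(a.b.0 + (0 + 0) | (0 + 0)) ⊢ --b--▸ n1
  n1 = c.(a.b.0 + (0 + 0) | (0 + 0)) ⊢ --c--▸ n2
  n2 = a.b.0 + (0 + 0) | (0 + 0) ⊢ --a--▸ n3
  n3 = b.0 ⊢ --b--▸ n4
  n4 = 0 ⊢ deadlocked
Partition-refinement fixed point:
  B0 = {m0, n0}
  B1 = {m1, n1}
  B2 = {m2, n2}
  B3 = {m3, n3}
  B4 = {m4, n4}
m0 ∈ B0, n0 ∈ B0 → same block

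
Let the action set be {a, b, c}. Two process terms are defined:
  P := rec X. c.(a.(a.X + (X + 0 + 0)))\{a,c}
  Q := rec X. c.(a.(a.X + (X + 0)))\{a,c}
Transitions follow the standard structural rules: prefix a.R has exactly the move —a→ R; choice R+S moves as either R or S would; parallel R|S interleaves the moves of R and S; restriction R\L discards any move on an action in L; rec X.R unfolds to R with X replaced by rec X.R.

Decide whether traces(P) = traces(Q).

Reachable graph of P (2 states):
  s0 = rec X. c.(a.(a.X + (X + 0 + 0)))\{a,c} has moves =c=> s1
  s1 = (a.(a.(rec X. c.(a.(a.X + (X + 0 + 0)))\{a,c}) + ((rec X. c.(a.(a.X + (X + 0 + 0)))\{a,c}) + 0 + 0)))\{a,c} has moves ∅
Reachable graph of Q (2 states):
  t0 = rec X. c.(a.(a.X + (X + 0)))\{a,c} has moves =c=> t1
  t1 = (a.(a.(rec X. c.(a.(a.X + (X + 0)))\{a,c}) + ((rec X. c.(a.(a.X + (X + 0)))\{a,c}) + 0)))\{a,c} has moves ∅
Coarsest stable partition (strong bisimilarity classes):
  B0 = {s0, t0}
  B1 = {s1, t1}
s0 ∈ B0, t0 ∈ B0 → same block
Bisimilar ⇒ trace-equivalent.

trace-equivalent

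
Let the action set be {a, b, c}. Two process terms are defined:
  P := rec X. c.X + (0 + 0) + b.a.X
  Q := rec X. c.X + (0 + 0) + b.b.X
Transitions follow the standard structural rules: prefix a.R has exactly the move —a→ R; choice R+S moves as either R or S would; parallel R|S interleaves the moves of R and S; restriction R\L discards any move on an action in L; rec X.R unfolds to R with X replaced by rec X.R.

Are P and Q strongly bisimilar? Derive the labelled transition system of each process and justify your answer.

P's transition system — 2 states:
  p0 = rec X. c.X + (0 + 0) + b.a.X → —b→ p1, —c→ p0
  p1 = a.(rec X. c.X + (0 + 0) + b.a.X) → —a→ p0
Q's transition system — 2 states:
  q0 = rec X. c.X + (0 + 0) + b.b.X → —b→ q1, —c→ q0
  q1 = b.(rec X. c.X + (0 + 0) + b.b.X) → —b→ q0
Bisimilarity quotient blocks:
  B0 = {p0}
  B1 = {p1}
  B2 = {q0}
  B3 = {q1}
p0 ∈ B0, q0 ∈ B2 → different blocks

P ≁ Q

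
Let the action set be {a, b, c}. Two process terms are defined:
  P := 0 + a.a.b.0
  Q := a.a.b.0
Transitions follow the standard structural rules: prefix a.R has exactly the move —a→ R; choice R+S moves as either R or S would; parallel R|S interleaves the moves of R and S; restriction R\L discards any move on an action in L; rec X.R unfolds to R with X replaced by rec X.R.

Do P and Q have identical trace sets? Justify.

LTS(P): 4 reachable states
  s0 = 0 + a.a.b.0 has moves =a=> s1
  s1 = a.b.0 has moves =a=> s2
  s2 = b.0 has moves =b=> s3
  s3 = 0 has moves stopped
LTS(Q): 4 reachable states
  t0 = a.a.b.0 has moves =a=> t1
  t1 = a.b.0 has moves =a=> t2
  t2 = b.0 has moves =b=> t3
  t3 = 0 has moves stopped
Coarsest stable partition (strong bisimilarity classes):
  B0 = {s0, t0}
  B1 = {s1, t1}
  B2 = {s2, t2}
  B3 = {s3, t3}
s0 ∈ B0, t0 ∈ B0 → same block
Bisimilar ⇒ trace-equivalent.

traces(P) = traces(Q)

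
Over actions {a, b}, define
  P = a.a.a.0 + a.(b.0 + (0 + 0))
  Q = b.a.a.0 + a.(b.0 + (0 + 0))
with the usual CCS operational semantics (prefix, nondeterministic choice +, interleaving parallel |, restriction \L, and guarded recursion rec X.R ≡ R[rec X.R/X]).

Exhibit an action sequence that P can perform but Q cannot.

LTS(P): 5 reachable states
  m0 = a.a.a.0 + a.(b.0 + (0 + 0)) → ··a··> m1, ··a··> m2
  m1 = a.a.0 → ··a··> m3
  m2 = b.0 + (0 + 0) → ··b··> m4
  m3 = a.0 → ··a··> m4
  m4 = 0 → deadlocked
LTS(Q): 5 reachable states
  n0 = b.a.a.0 + a.(b.0 + (0 + 0)) → ··a··> n1, ··b··> n2
  n1 = b.0 + (0 + 0) → ··b··> n3
  n2 = a.a.0 → ··a··> n4
  n3 = 0 → deadlocked
  n4 = a.0 → ··a··> n3
Run σ = ⟨aa⟩ on P: start {m0}
  step 1 (a): {m1, m2}
  step 2 (a): {m3}
  ✓ P
Run σ = ⟨aa⟩ on Q: start {n0}
  step 1 (a): {n1}
  step 2 (a): ∅  — Q cannot continue

aa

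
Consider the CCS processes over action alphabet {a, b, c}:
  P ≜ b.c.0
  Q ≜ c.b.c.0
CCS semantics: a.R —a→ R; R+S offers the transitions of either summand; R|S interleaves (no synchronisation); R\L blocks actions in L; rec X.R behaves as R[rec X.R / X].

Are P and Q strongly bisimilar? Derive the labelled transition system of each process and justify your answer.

NO

LTS(P): 3 reachable states
  s0 = b.c.0 :: —b→ s1
  s1 = c.0 :: —c→ s2
  s2 = 0 :: deadlocked
LTS(Q): 4 reachable states
  t0 = c.b.c.0 :: —c→ t1
  t1 = b.c.0 :: —b→ t2
  t2 = c.0 :: —c→ t3
  t3 = 0 :: deadlocked
Bisimilarity quotient blocks:
  B0 = {s0, t1}
  B1 = {s1, t2}
  B2 = {s2, t3}
  B3 = {t0}
s0 ∈ B0, t0 ∈ B3 → different blocks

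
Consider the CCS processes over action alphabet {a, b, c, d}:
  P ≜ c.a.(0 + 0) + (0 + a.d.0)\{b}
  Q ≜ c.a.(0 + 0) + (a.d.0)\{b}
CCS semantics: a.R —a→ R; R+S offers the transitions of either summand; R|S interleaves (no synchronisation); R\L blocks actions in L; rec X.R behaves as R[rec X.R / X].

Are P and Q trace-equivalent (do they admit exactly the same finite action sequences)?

traces(P) = traces(Q)

LTS(P): 5 reachable states
  m0 = c.a.(0 + 0) + (0 + a.d.0)\{b} :: -a-> m1, -c-> m2
  m1 = (d.0)\{b} :: -d-> m3
  m2 = a.(0 + 0) :: -a-> m4
  m3 = 0\{b} :: ∅
  m4 = 0 + 0 :: ∅
LTS(Q): 5 reachable states
  n0 = c.a.(0 + 0) + (a.d.0)\{b} :: -a-> n1, -c-> n2
  n1 = (d.0)\{b} :: -d-> n3
  n2 = a.(0 + 0) :: -a-> n4
  n3 = 0\{b} :: ∅
  n4 = 0 + 0 :: ∅
Bisimilarity quotient blocks:
  B0 = {m0, n0}
  B1 = {m2, n2}
  B2 = {m3, m4, n3, n4}
  B3 = {m1, n1}
m0 ∈ B0, n0 ∈ B0 → same block
Bisimilar ⇒ trace-equivalent.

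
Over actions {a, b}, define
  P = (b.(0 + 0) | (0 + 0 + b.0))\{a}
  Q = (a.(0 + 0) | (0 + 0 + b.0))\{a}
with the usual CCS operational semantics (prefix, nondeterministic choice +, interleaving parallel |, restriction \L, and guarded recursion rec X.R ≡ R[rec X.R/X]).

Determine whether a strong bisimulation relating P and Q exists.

LTS(P): 4 reachable states
  s0 = (b.(0 + 0) | (0 + 0 + b.0))\{a} → --b--▸ s1, --b--▸ s2
  s1 = ((0 + 0) | (0 + 0 + b.0))\{a} → --b--▸ s3
  s2 = (b.(0 + 0) | 0)\{a} → --b--▸ s3
  s3 = ((0 + 0) | 0)\{a} → deadlocked
LTS(Q): 2 reachable states
  t0 = (a.(0 + 0) | (0 + 0 + b.0))\{a} → --b--▸ t1
  t1 = (a.(0 + 0) | 0)\{a} → deadlocked
Bisimilarity quotient blocks:
  B0 = {s0}
  B1 = {s1, s2, t0}
  B2 = {s3, t1}
s0 ∈ B0, t0 ∈ B1 → different blocks

not bisimilar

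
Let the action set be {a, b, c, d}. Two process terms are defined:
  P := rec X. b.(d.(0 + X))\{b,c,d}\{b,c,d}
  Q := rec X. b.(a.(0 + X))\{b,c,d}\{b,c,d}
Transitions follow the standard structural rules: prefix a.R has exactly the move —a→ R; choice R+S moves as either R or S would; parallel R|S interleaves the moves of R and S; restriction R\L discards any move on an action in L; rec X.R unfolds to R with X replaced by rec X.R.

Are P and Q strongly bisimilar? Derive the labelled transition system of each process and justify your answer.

P ≁ Q

P's transition system — 2 states:
  u0 = rec X. b.(d.(0 + X))\{b,c,d}\{b,c,d} | ··b··> u1
  u1 = (d.(0 + (rec X. b.(d.(0 + X))\{b,c,d}\{b,c,d})))\{b,c,d}\{b,c,d} | ∅
Q's transition system — 3 states:
  v0 = rec X. b.(a.(0 + X))\{b,c,d}\{b,c,d} | ··b··> v1
  v1 = (a.(0 + (rec X. b.(a.(0 + X))\{b,c,d}\{b,c,d})))\{b,c,d}\{b,c,d} | ··a··> v2
  v2 = (0 + (rec X. b.(a.(0 + X))\{b,c,d}\{b,c,d}))\{b,c,d}\{b,c,d} | ∅
Coarsest stable partition (strong bisimilarity classes):
  B0 = {u0}
  B1 = {u1, v2}
  B2 = {v0}
  B3 = {v1}
u0 ∈ B0, v0 ∈ B2 → different blocks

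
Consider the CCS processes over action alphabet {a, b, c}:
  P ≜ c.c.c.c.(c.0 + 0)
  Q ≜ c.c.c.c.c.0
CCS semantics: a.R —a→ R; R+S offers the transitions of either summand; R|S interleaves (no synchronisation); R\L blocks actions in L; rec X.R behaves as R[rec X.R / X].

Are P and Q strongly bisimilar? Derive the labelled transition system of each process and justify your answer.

Reachable graph of P (6 states):
  s0 = c.c.c.c.(c.0 + 0) has moves --c--▸ s1
  s1 = c.c.c.(c.0 + 0) has moves --c--▸ s2
  s2 = c.c.(c.0 + 0) has moves --c--▸ s3
  s3 = c.(c.0 + 0) has moves --c--▸ s4
  s4 = c.0 + 0 has moves --c--▸ s5
  s5 = 0 has moves stopped
Reachable graph of Q (6 states):
  t0 = c.c.c.c.c.0 has moves --c--▸ t1
  t1 = c.c.c.c.0 has moves --c--▸ t2
  t2 = c.c.c.0 has moves --c--▸ t3
  t3 = c.c.0 has moves --c--▸ t4
  t4 = c.0 has moves --c--▸ t5
  t5 = 0 has moves stopped
Bisimilarity quotient blocks:
  B0 = {s0, t0}
  B1 = {s1, t1}
  B2 = {s2, t2}
  B3 = {s3, t3}
  B4 = {s4, t4}
  B5 = {s5, t5}
s0 ∈ B0, t0 ∈ B0 → same block

YES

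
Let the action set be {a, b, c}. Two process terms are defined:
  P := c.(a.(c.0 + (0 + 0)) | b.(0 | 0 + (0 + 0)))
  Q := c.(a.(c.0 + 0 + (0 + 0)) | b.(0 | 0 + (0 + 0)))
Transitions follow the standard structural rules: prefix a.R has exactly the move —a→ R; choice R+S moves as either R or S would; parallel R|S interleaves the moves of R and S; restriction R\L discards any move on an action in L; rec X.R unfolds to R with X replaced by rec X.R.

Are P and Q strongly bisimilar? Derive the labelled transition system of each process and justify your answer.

YES

LTS(P): 7 reachable states
  p0 = c.(a.(c.0 + (0 + 0)) | b.(0 | 0 + (0 + 0))) has moves -c-> p1
  p1 = a.(c.0 + (0 + 0)) | b.(0 | 0 + (0 + 0)) has moves -a-> p2, -b-> p3
  p2 = (c.0 + (0 + 0)) | b.(0 | 0 + (0 + 0)) has moves -b-> p4, -c-> p5
  p3 = a.(c.0 + (0 + 0)) | (0 | 0 + (0 + 0)) has moves -a-> p4
  p4 = (c.0 + (0 + 0)) | (0 | 0 + (0 + 0)) has moves -c-> p6
  p5 = 0 | b.(0 | 0 + (0 + 0)) has moves -b-> p6
  p6 = 0 | (0 | 0 + (0 + 0)) has moves ∅
LTS(Q): 7 reachable states
  q0 = c.(a.(c.0 + 0 + (0 + 0)) | b.(0 | 0 + (0 + 0))) has moves -c-> q1
  q1 = a.(c.0 + 0 + (0 + 0)) | b.(0 | 0 + (0 + 0)) has moves -a-> q2, -b-> q3
  q2 = (c.0 + 0 + (0 + 0)) | b.(0 | 0 + (0 + 0)) has moves -b-> q4, -c-> q5
  q3 = a.(c.0 + 0 + (0 + 0)) | (0 | 0 + (0 + 0)) has moves -a-> q4
  q4 = (c.0 + 0 + (0 + 0)) | (0 | 0 + (0 + 0)) has moves -c-> q6
  q5 = 0 | b.(0 | 0 + (0 + 0)) has moves -b-> q6
  q6 = 0 | (0 | 0 + (0 + 0)) has moves ∅
Partition-refinement fixed point:
  B0 = {p0, q0}
  B1 = {p1, q1}
  B2 = {p3, q3}
  B3 = {p4, q4}
  B4 = {p6, q6}
  B5 = {p2, q2}
  B6 = {p5, q5}
p0 ∈ B0, q0 ∈ B0 → same block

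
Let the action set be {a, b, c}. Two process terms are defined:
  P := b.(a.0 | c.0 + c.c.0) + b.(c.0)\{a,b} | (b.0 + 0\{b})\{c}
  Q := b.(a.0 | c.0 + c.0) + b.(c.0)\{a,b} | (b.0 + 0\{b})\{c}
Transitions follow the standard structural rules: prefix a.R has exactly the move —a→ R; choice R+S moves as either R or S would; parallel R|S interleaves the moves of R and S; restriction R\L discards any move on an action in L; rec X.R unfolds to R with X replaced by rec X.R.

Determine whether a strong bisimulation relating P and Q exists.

NO

P's transition system — 12 states:
  m0 = b.(a.0 | c.0 + c.c.0) + b.(c.0)\{a,b} | (b.0 + 0\{b})\{c} ⊢ -b-> m1, -b-> m2, -b-> m3
  m1 = (c.0)\{a,b} | (b.0 + 0\{b})\{c} ⊢ -b-> m4, -c-> m5
  m2 = a.0 | c.0 + c.c.0 ⊢ -a-> m6, -c-> m7, -c-> m8
  m3 = b.(c.0)\{a,b} | 0\{c} ⊢ -b-> m4
  m4 = (c.0)\{a,b} | 0\{c} ⊢ -c-> m9
  m5 = 0\{a,b} | (b.0 + 0\{b})\{c} ⊢ -b-> m9
  m6 = 0 | c.0 ⊢ -c-> m10
  m7 = a.0 | 0 ⊢ -a-> m10
  m8 = c.0 ⊢ -c-> m11
  m9 = 0\{a,b} | 0\{c} ⊢ stopped
  m10 = 0 | 0 ⊢ stopped
  m11 = 0 ⊢ stopped
Q's transition system — 11 states:
  n0 = b.(a.0 | c.0 + c.0) + b.(c.0)\{a,b} | (b.0 + 0\{b})\{c} ⊢ -b-> n1, -b-> n2, -b-> n3
  n1 = (c.0)\{a,b} | (b.0 + 0\{b})\{c} ⊢ -b-> n4, -c-> n5
  n2 = a.0 | c.0 + c.0 ⊢ -a-> n6, -c-> n7, -c-> n8
  n3 = b.(c.0)\{a,b} | 0\{c} ⊢ -b-> n4
  n4 = (c.0)\{a,b} | 0\{c} ⊢ -c-> n9
  n5 = 0\{a,b} | (b.0 + 0\{b})\{c} ⊢ -b-> n9
  n6 = 0 | c.0 ⊢ -c-> n10
  n7 = 0 ⊢ stopped
  n8 = a.0 | 0 ⊢ -a-> n10
  n9 = 0\{a,b} | 0\{c} ⊢ stopped
  n10 = 0 | 0 ⊢ stopped
Coarsest stable partition (strong bisimilarity classes):
  B0 = {m0}
  B1 = {m1, n1}
  B2 = {m5, n5}
  B3 = {m10, m11, m9, n10, n7, n9}
  B4 = {m4, m6, m8, n4, n6}
  B5 = {m2}
  B6 = {m7, n8}
  B7 = {m3, n3}
  B8 = {n0}
  B9 = {n2}
m0 ∈ B0, n0 ∈ B8 → different blocks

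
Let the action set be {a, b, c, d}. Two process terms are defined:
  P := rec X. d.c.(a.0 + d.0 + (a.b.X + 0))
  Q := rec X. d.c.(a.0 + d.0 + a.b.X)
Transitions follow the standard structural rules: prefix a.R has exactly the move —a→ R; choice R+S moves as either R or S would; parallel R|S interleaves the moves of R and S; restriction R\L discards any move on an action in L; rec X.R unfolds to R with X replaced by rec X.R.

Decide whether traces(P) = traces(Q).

Reachable graph of P (5 states):
  m0 = rec X. d.c.(a.0 + d.0 + (a.b.X + 0)) → --d--▸ m1
  m1 = c.(a.0 + d.0 + (a.b.(rec X. d.c.(a.0 + d.0 + (a.b.X + 0))) + 0)) → --c--▸ m2
  m2 = a.0 + d.0 + (a.b.(rec X. d.c.(a.0 + d.0 + (a.b.X + 0))) + 0) → --a--▸ m3, --a--▸ m4, --d--▸ m3
  m3 = 0 → ∅
  m4 = b.(rec X. d.c.(a.0 + d.0 + (a.b.X + 0))) → --b--▸ m0
Reachable graph of Q (5 states):
  n0 = rec X. d.c.(a.0 + d.0 + a.b.X) → --d--▸ n1
  n1 = c.(a.0 + d.0 + a.b.(rec X. d.c.(a.0 + d.0 + a.b.X))) → --c--▸ n2
  n2 = a.0 + d.0 + a.b.(rec X. d.c.(a.0 + d.0 + a.b.X)) → --a--▸ n3, --a--▸ n4, --d--▸ n3
  n3 = 0 → ∅
  n4 = b.(rec X. d.c.(a.0 + d.0 + a.b.X)) → --b--▸ n0
Partition-refinement fixed point:
  B0 = {m0, n0}
  B1 = {m1, n1}
  B2 = {m2, n2}
  B3 = {m3, n3}
  B4 = {m4, n4}
m0 ∈ B0, n0 ∈ B0 → same block
Bisimilar ⇒ trace-equivalent.

trace-equivalent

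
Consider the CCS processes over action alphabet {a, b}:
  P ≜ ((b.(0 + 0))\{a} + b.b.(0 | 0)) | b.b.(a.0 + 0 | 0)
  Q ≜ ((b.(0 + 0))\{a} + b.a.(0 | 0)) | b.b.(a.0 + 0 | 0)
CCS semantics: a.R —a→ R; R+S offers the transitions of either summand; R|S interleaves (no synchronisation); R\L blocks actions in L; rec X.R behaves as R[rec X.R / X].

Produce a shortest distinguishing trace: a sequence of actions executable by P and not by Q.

P's transition system — 16 states:
  s0 = ((b.(0 + 0))\{a} + b.b.(0 | 0)) | b.b.(a.0 + 0 | 0) → =b=> s1, =b=> s2, =b=> s3
  s1 = ((b.(0 + 0))\{a} + b.b.(0 | 0)) | b.(a.0 + 0 | 0) → =b=> s4, =b=> s5, =b=> s6
  s2 = (0 + 0)\{a} | b.b.(a.0 + 0 | 0) → =b=> s5
  s3 = b.(0 | 0) | b.b.(a.0 + 0 | 0) → =b=> s6, =b=> s7
  s4 = ((b.(0 + 0))\{a} + b.b.(0 | 0)) | (a.0 + 0 | 0) → =a=> s8, =b=> s10, =b=> s9
  s5 = (0 + 0)\{a} | b.(a.0 + 0 | 0) → =b=> s9
  s6 = b.(0 | 0) | b.(a.0 + 0 | 0) → =b=> s10, =b=> s11
  s7 = 0 | 0 | b.b.(a.0 + 0 | 0) → =b=> s11
  s8 = ((b.(0 + 0))\{a} + b.b.(0 | 0)) | 0 → =b=> s12, =b=> s13
  s9 = (0 + 0)\{a} | (a.0 + 0 | 0) → =a=> s12
  s10 = b.(0 | 0) | (a.0 + 0 | 0) → =a=> s13, =b=> s14
  s11 = 0 | 0 | b.(a.0 + 0 | 0) → =b=> s14
  s12 = (0 + 0)\{a} | 0 → ∅
  s13 = b.(0 | 0) | 0 → =b=> s15
  s14 = 0 | 0 | (a.0 + 0 | 0) → =a=> s15
  s15 = 0 | 0 | 0 → ∅
Q's transition system — 16 states:
  t0 = ((b.(0 + 0))\{a} + b.a.(0 | 0)) | b.b.(a.0 + 0 | 0) → =b=> t1, =b=> t2, =b=> t3
  t1 = ((b.(0 + 0))\{a} + b.a.(0 | 0)) | b.(a.0 + 0 | 0) → =b=> t4, =b=> t5, =b=> t6
  t2 = (0 + 0)\{a} | b.b.(a.0 + 0 | 0) → =b=> t5
  t3 = a.(0 | 0) | b.b.(a.0 + 0 | 0) → =a=> t7, =b=> t6
  t4 = ((b.(0 + 0))\{a} + b.a.(0 | 0)) | (a.0 + 0 | 0) → =a=> t8, =b=> t10, =b=> t9
  t5 = (0 + 0)\{a} | b.(a.0 + 0 | 0) → =b=> t9
  t6 = a.(0 | 0) | b.(a.0 + 0 | 0) → =a=> t11, =b=> t10
  t7 = 0 | 0 | b.b.(a.0 + 0 | 0) → =b=> t11
  t8 = ((b.(0 + 0))\{a} + b.a.(0 | 0)) | 0 → =b=> t12, =b=> t13
  t9 = (0 + 0)\{a} | (a.0 + 0 | 0) → =a=> t12
  t10 = a.(0 | 0) | (a.0 + 0 | 0) → =a=> t13, =a=> t14
  t11 = 0 | 0 | b.(a.0 + 0 | 0) → =b=> t14
  t12 = (0 + 0)\{a} | 0 → ∅
  t13 = a.(0 | 0) | 0 → =a=> t15
  t14 = 0 | 0 | (a.0 + 0 | 0) → =a=> t15
  t15 = 0 | 0 | 0 → ∅
Run σ = ⟨bbbb⟩ on P: start {s0}
  after b @ step 1: {s1, s2, s3}
  after b @ step 2: {s4, s5, s6, s7}
  after b @ step 3: {s10, s11, s9}
  after b @ step 4: {s14}
  ✓ P
Run σ = ⟨bbbb⟩ on Q: start {t0}
  after b @ step 1: {t1, t2, t3}
  after b @ step 2: {t4, t5, t6}
  after b @ step 3: {t10, t9}
  after b @ step 4: ∅ (Q stuck)

bbbb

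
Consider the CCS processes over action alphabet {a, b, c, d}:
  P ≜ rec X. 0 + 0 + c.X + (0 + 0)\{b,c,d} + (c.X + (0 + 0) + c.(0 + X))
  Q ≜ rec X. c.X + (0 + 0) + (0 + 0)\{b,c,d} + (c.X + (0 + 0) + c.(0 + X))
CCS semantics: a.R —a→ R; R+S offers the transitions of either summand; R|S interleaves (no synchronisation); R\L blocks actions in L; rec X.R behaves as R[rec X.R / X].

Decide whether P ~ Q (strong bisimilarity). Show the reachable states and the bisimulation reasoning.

LTS(P): 2 reachable states
  u0 = rec X. 0 + 0 + c.X + (0 + 0)\{b,c,d} + (c.X + (0 + 0) + c.(0 + X)) has moves —c→ u0, —c→ u1
  u1 = 0 + (rec X. 0 + 0 + c.X + (0 + 0)\{b,c,d} + (c.X + (0 + 0) + c.(0 + X))) has moves —c→ u0, —c→ u1
LTS(Q): 2 reachable states
  v0 = rec X. c.X + (0 + 0) + (0 + 0)\{b,c,d} + (c.X + (0 + 0) + c.(0 + X)) has moves —c→ v0, —c→ v1
  v1 = 0 + (rec X. c.X + (0 + 0) + (0 + 0)\{b,c,d} + (c.X + (0 + 0) + c.(0 + X))) has moves —c→ v0, —c→ v1
Partition-refinement fixed point:
  B0 = {u0, u1, v0, v1}
u0 ∈ B0, v0 ∈ B0 → same block

YES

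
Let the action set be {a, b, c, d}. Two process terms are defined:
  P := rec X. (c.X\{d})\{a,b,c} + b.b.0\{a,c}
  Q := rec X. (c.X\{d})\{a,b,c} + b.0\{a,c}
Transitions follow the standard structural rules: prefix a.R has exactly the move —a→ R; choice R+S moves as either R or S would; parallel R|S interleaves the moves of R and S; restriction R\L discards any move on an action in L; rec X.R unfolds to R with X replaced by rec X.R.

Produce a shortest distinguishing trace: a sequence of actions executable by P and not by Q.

LTS(P): 3 reachable states
  s0 = rec X. (c.X\{d})\{a,b,c} + b.b.0\{a,c} has moves —b→ s1
  s1 = b.0\{a,c} has moves —b→ s2
  s2 = 0\{a,c} has moves stopped
LTS(Q): 2 reachable states
  t0 = rec X. (c.X\{d})\{a,b,c} + b.0\{a,c} has moves —b→ t1
  t1 = 0\{a,c} has moves stopped
Trace ⟨bb⟩ through P, begin at {s0}:
  step 1 (b): {s1}
  step 2 (b): {s2}
  P completes σ.
Trace ⟨bb⟩ through Q, begin at {t0}:
  step 1 (b): {t1}
  step 2 (b): ∅ (Q stuck)

bb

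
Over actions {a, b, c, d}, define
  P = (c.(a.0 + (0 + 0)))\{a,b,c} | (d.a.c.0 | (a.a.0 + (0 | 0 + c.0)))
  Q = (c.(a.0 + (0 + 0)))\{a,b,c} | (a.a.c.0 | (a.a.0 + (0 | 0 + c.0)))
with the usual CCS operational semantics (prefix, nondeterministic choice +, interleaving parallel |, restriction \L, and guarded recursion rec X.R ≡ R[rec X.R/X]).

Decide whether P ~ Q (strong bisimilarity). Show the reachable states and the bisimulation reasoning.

LTS(P): 12 reachable states
  m0 = (c.(a.0 + (0 + 0)))\{a,b,c} | (d.a.c.0 | (a.a.0 + (0 | 0 + c.0))) :: ··a··> m1, ··c··> m2, ··d··> m3
  m1 = (c.(a.0 + (0 + 0)))\{a,b,c} | (d.a.c.0 | a.0) :: ··a··> m2, ··d··> m4
  m2 = (c.(a.0 + (0 + 0)))\{a,b,c} | (d.a.c.0 | 0) :: ··d··> m5
  m3 = (c.(a.0 + (0 + 0)))\{a,b,c} | (a.c.0 | (a.a.0 + (0 | 0 + c.0))) :: ··a··> m4, ··a··> m6, ··c··> m5
  m4 = (c.(a.0 + (0 + 0)))\{a,b,c} | (a.c.0 | a.0) :: ··a··> m5, ··a··> m7
  m5 = (c.(a.0 + (0 + 0)))\{a,b,c} | (a.c.0 | 0) :: ··a··> m8
  m6 = (c.(a.0 + (0 + 0)))\{a,b,c} | (c.0 | (a.a.0 + (0 | 0 + c.0))) :: ··a··> m7, ··c··> m8, ··c··> m9
  m7 = (c.(a.0 + (0 + 0)))\{a,b,c} | (c.0 | a.0) :: ··a··> m8, ··c··> m10
  m8 = (c.(a.0 + (0 + 0)))\{a,b,c} | (c.0 | 0) :: ··c··> m11
  m9 = (c.(a.0 + (0 + 0)))\{a,b,c} | (0 | (a.a.0 + (0 | 0 + c.0))) :: ··a··> m10, ··c··> m11
  m10 = (c.(a.0 + (0 + 0)))\{a,b,c} | (0 | a.0) :: ··a··> m11
  m11 = (c.(a.0 + (0 + 0)))\{a,b,c} | (0 | 0) :: stopped
LTS(Q): 12 reachable states
  n0 = (c.(a.0 + (0 + 0)))\{a,b,c} | (a.a.c.0 | (a.a.0 + (0 | 0 + c.0))) :: ··a··> n1, ··a··> n2, ··c··> n3
  n1 = (c.(a.0 + (0 + 0)))\{a,b,c} | (a.a.c.0 | a.0) :: ··a··> n3, ··a··> n4
  n2 = (c.(a.0 + (0 + 0)))\{a,b,c} | (a.c.0 | (a.a.0 + (0 | 0 + c.0))) :: ··a··> n4, ··a··> n5, ··c··> n6
  n3 = (c.(a.0 + (0 + 0)))\{a,b,c} | (a.a.c.0 | 0) :: ··a··> n6
  n4 = (c.(a.0 + (0 + 0)))\{a,b,c} | (a.c.0 | a.0) :: ··a··> n6, ··a··> n7
  n5 = (c.(a.0 + (0 + 0)))\{a,b,c} | (c.0 | (a.a.0 + (0 | 0 + c.0))) :: ··a··> n7, ··c··> n8, ··c··> n9
  n6 = (c.(a.0 + (0 + 0)))\{a,b,c} | (a.c.0 | 0) :: ··a··> n9
  n7 = (c.(a.0 + (0 + 0)))\{a,b,c} | (c.0 | a.0) :: ··a··> n9, ··c··> n10
  n8 = (c.(a.0 + (0 + 0)))\{a,b,c} | (0 | (a.a.0 + (0 | 0 + c.0))) :: ··a··> n10, ··c··> n11
  n9 = (c.(a.0 + (0 + 0)))\{a,b,c} | (c.0 | 0) :: ··c··> n11
  n10 = (c.(a.0 + (0 + 0)))\{a,b,c} | (0 | a.0) :: ··a··> n11
  n11 = (c.(a.0 + (0 + 0)))\{a,b,c} | (0 | 0) :: stopped
Partition-refinement fixed point:
  B0 = {m0}
  B1 = {m2}
  B2 = {m5, n6}
  B3 = {m8, n9}
  B4 = {m11, n11}
  B5 = {m1}
  B6 = {m4, n4}
  B7 = {m7, n7}
  B8 = {m10, n10}
  B9 = {m3, n2}
  B10 = {m6, n5}
  B11 = {m9, n8}
  B12 = {n0}
  B13 = {n3}
  B14 = {n1}
m0 ∈ B0, n0 ∈ B12 → different blocks

NO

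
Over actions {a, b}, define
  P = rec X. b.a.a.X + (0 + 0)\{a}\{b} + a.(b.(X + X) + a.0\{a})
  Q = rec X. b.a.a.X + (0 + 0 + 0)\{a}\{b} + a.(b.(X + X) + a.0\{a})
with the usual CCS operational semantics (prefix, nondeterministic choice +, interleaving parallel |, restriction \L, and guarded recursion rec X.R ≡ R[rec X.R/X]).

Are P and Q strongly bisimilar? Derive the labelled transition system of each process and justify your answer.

P's transition system — 6 states:
  u0 = rec X. b.a.a.X + (0 + 0)\{a}\{b} + a.(b.(X + X) + a.0\{a}) :: --a--▸ u1, --b--▸ u2
  u1 = b.((rec X. b.a.a.X + (0 + 0)\{a}\{b} + a.(b.(X + X) + a.0\{a})) + (rec X. b.a.a.X + (0 + 0)\{a}\{b} + a.(b.(X + X) + a.0\{a}))) + a.0\{a} :: --a--▸ u3, --b--▸ u4
  u2 = a.a.(rec X. b.a.a.X + (0 + 0)\{a}\{b} + a.(b.(X + X) + a.0\{a})) :: --a--▸ u5
  u3 = 0\{a} :: deadlocked
  u4 = (rec X. b.a.a.X + (0 + 0)\{a}\{b} + a.(b.(X + X) + a.0\{a})) + (rec X. b.a.a.X + (0 + 0)\{a}\{b} + a.(b.(X + X) + a.0\{a})) :: --a--▸ u1, --b--▸ u2
  u5 = a.(rec X. b.a.a.X + (0 + 0)\{a}\{b} + a.(b.(X + X) + a.0\{a})) :: --a--▸ u0
Q's transition system — 6 states:
  v0 = rec X. b.a.a.X + (0 + 0 + 0)\{a}\{b} + a.(b.(X + X) + a.0\{a}) :: --a--▸ v1, --b--▸ v2
  v1 = b.((rec X. b.a.a.X + (0 + 0 + 0)\{a}\{b} + a.(b.(X + X) + a.0\{a})) + (rec X. b.a.a.X + (0 + 0 + 0)\{a}\{b} + a.(b.(X + X) + a.0\{a}))) + a.0\{a} :: --a--▸ v3, --b--▸ v4
  v2 = a.a.(rec X. b.a.a.X + (0 + 0 + 0)\{a}\{b} + a.(b.(X + X) + a.0\{a})) :: --a--▸ v5
  v3 = 0\{a} :: deadlocked
  v4 = (rec X. b.a.a.X + (0 + 0 + 0)\{a}\{b} + a.(b.(X + X) + a.0\{a})) + (rec X. b.a.a.X + (0 + 0 + 0)\{a}\{b} + a.(b.(X + X) + a.0\{a})) :: --a--▸ v1, --b--▸ v2
  v5 = a.(rec X. b.a.a.X + (0 + 0 + 0)\{a}\{b} + a.(b.(X + X) + a.0\{a})) :: --a--▸ v0
Bisimilarity quotient blocks:
  B0 = {u0, u4, v0, v4}
  B1 = {u2, v2}
  B2 = {u5, v5}
  B3 = {u1, v1}
  B4 = {u3, v3}
u0 ∈ B0, v0 ∈ B0 → same block

bisimilar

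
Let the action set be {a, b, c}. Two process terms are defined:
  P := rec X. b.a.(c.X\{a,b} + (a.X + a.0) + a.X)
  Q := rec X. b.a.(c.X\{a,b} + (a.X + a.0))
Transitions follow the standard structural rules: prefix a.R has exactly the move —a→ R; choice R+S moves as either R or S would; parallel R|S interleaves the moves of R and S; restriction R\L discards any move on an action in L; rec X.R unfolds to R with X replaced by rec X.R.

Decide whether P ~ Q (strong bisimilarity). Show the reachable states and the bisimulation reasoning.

LTS(P): 5 reachable states
  p0 = rec X. b.a.(c.X\{a,b} + (a.X + a.0) + a.X) → --b--▸ p1
  p1 = a.(c.(rec X. b.a.(c.X\{a,b} + (a.X + a.0) + a.X))\{a,b} + (a.(rec X. b.a.(c.X\{a,b} + (a.X + a.0) + a.X)) + a.0) + a.(rec X. b.a.(c.X\{a,b} + (a.X + a.0) + a.X))) → --a--▸ p2
  p2 = c.(rec X. b.a.(c.X\{a,b} + (a.X + a.0) + a.X))\{a,b} + (a.(rec X. b.a.(c.X\{a,b} + (a.X + a.0) + a.X)) + a.0) + a.(rec X. b.a.(c.X\{a,b} + (a.X + a.0) + a.X)) → --a--▸ p0, --a--▸ p3, --c--▸ p4
  p3 = 0 → ·
  p4 = (rec X. b.a.(c.X\{a,b} + (a.X + a.0) + a.X))\{a,b} → ·
LTS(Q): 5 reachable states
  q0 = rec X. b.a.(c.X\{a,b} + (a.X + a.0)) → --b--▸ q1
  q1 = a.(c.(rec X. b.a.(c.X\{a,b} + (a.X + a.0)))\{a,b} + (a.(rec X. b.a.(c.X\{a,b} + (a.X + a.0))) + a.0)) → --a--▸ q2
  q2 = c.(rec X. b.a.(c.X\{a,b} + (a.X + a.0)))\{a,b} + (a.(rec X. b.a.(c.X\{a,b} + (a.X + a.0))) + a.0) → --a--▸ q0, --a--▸ q3, --c--▸ q4
  q3 = 0 → ·
  q4 = (rec X. b.a.(c.X\{a,b} + (a.X + a.0)))\{a,b} → ·
Bisimilarity quotient blocks:
  B0 = {p0, q0}
  B1 = {p1, q1}
  B2 = {p2, q2}
  B3 = {p3, p4, q3, q4}
p0 ∈ B0, q0 ∈ B0 → same block

bisimilar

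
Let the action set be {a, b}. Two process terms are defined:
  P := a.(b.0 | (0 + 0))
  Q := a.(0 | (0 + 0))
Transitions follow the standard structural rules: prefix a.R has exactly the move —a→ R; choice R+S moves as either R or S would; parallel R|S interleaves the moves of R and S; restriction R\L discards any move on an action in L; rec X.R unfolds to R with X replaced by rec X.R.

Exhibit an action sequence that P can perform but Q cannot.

ab

P's transition system — 3 states:
  p0 = a.(b.0 | (0 + 0)) ⊢ ··a··> p1
  p1 = b.0 | (0 + 0) ⊢ ··b··> p2
  p2 = 0 | (0 + 0) ⊢ stopped
Q's transition system — 2 states:
  q0 = a.(0 | (0 + 0)) ⊢ ··a··> q1
  q1 = 0 | (0 + 0) ⊢ stopped
Run σ = ⟨ab⟩ on P: start {p0}
  [1] a ⇒ {p1}
  [2] b ⇒ {p2}
  — P admits the full trace.
Run σ = ⟨ab⟩ on Q: start {q0}
  [1] a ⇒ {q1}
  [2] b ⇒ ∅  — Q cannot continue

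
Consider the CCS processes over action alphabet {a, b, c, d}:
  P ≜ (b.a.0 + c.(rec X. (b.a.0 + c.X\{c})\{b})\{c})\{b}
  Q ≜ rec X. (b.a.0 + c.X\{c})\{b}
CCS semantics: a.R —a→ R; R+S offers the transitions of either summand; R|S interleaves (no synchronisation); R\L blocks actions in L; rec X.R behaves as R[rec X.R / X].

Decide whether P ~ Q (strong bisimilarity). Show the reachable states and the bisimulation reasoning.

bisimilar

LTS(P): 2 reachable states
  u0 = (b.a.0 + c.(rec X. (b.a.0 + c.X\{c})\{b})\{c})\{b} :: —c→ u1
  u1 = (rec X. (b.a.0 + c.X\{c})\{b})\{c}\{b} :: stopped
LTS(Q): 2 reachable states
  v0 = rec X. (b.a.0 + c.X\{c})\{b} :: —c→ v1
  v1 = (rec X. (b.a.0 + c.X\{c})\{b})\{c}\{b} :: stopped
Bisimilarity quotient blocks:
  B0 = {u0, v0}
  B1 = {u1, v1}
u0 ∈ B0, v0 ∈ B0 → same block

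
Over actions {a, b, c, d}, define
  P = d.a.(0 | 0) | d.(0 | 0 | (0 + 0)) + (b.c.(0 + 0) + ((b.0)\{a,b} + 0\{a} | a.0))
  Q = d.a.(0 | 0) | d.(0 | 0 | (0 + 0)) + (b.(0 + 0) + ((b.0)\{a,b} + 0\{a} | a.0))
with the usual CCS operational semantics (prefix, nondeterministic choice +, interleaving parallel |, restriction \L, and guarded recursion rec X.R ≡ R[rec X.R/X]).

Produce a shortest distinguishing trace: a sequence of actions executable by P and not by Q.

LTS(P): 9 reachable states
  p0 = d.a.(0 | 0) | d.(0 | 0 | (0 + 0)) + (b.c.(0 + 0) + ((b.0)\{a,b} + 0\{a} | a.0)) | ··a··> p1, ··b··> p2, ··d··> p3, ··d··> p4
  p1 = 0\{a} | 0 | ·
  p2 = c.(0 + 0) | ··c··> p5
  p3 = a.(0 | 0) | d.(0 | 0 | (0 + 0)) | ··a··> p6, ··d··> p7
  p4 = d.a.(0 | 0) | (0 | 0 | (0 + 0)) | ··d··> p7
  p5 = 0 + 0 | ·
  p6 = 0 | 0 | d.(0 | 0 | (0 + 0)) | ··d··> p8
  p7 = a.(0 | 0) | (0 | 0 | (0 + 0)) | ··a··> p8
  p8 = 0 | 0 | (0 | 0 | (0 + 0)) | ·
LTS(Q): 8 reachable states
  q0 = d.a.(0 | 0) | d.(0 | 0 | (0 + 0)) + (b.(0 + 0) + ((b.0)\{a,b} + 0\{a} | a.0)) | ··a··> q1, ··b··> q2, ··d··> q3, ··d··> q4
  q1 = 0\{a} | 0 | ·
  q2 = 0 + 0 | ·
  q3 = a.(0 | 0) | d.(0 | 0 | (0 + 0)) | ··a··> q5, ··d··> q6
  q4 = d.a.(0 | 0) | (0 | 0 | (0 + 0)) | ··d··> q6
  q5 = 0 | 0 | d.(0 | 0 | (0 + 0)) | ··d··> q7
  q6 = a.(0 | 0) | (0 | 0 | (0 + 0)) | ··a··> q7
  q7 = 0 | 0 | (0 | 0 | (0 + 0)) | ·
Run σ = ⟨bc⟩ on P: start {p0}
  [1] b ⇒ {p2}
  [2] c ⇒ {p5}
  P completes σ.
Run σ = ⟨bc⟩ on Q: start {q0}
  [1] b ⇒ {q2}
  [2] c ⇒ ∅  — Q cannot continue

bc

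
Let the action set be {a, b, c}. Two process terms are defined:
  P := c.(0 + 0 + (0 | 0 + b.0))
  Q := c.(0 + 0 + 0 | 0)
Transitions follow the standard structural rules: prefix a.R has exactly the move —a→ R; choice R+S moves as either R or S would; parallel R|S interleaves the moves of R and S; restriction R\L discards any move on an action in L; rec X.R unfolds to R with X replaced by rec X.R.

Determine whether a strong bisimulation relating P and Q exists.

not bisimilar

LTS(P): 3 reachable states
  u0 = c.(0 + 0 + (0 | 0 + b.0)) → --c--▸ u1
  u1 = 0 + 0 + (0 | 0 + b.0) → --b--▸ u2
  u2 = 0 → ·
LTS(Q): 2 reachable states
  v0 = c.(0 + 0 + 0 | 0) → --c--▸ v1
  v1 = 0 + 0 + 0 | 0 → ·
Partition-refinement fixed point:
  B0 = {u0}
  B1 = {u1}
  B2 = {u2, v1}
  B3 = {v0}
u0 ∈ B0, v0 ∈ B3 → different blocks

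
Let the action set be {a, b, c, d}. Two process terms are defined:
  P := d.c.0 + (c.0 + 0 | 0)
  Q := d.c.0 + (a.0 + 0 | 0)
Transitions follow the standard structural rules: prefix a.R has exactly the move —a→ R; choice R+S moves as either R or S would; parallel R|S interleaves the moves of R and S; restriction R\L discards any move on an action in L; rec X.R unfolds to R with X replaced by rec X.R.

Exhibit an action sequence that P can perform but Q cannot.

c

LTS(P): 3 reachable states
  s0 = d.c.0 + (c.0 + 0 | 0) | =c=> s1, =d=> s2
  s1 = 0 | ∅
  s2 = c.0 | =c=> s1
LTS(Q): 3 reachable states
  t0 = d.c.0 + (a.0 + 0 | 0) | =a=> t1, =d=> t2
  t1 = 0 | ∅
  t2 = c.0 | =c=> t1
Run σ = ⟨c⟩ on P: start {s0}
  after c @ step 1: {s1}
  P completes σ.
Run σ = ⟨c⟩ on Q: start {t0}
  after c @ step 1: ∅ (Q stuck)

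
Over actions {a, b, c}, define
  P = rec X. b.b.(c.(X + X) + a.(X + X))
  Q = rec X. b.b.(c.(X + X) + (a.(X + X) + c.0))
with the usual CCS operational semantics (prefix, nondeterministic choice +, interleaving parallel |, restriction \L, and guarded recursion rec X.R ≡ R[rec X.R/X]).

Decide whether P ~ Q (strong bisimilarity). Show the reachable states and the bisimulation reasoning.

LTS(P): 4 reachable states
  m0 = rec X. b.b.(c.(X + X) + a.(X + X)) ⊢ ··b··> m1
  m1 = b.(c.((rec X. b.b.(c.(X + X) + a.(X + X))) + (rec X. b.b.(c.(X + X) + a.(X + X)))) + a.((rec X. b.b.(c.(X + X) + a.(X + X))) + (rec X. b.b.(c.(X + X) + a.(X + X))))) ⊢ ··b··> m2
  m2 = c.((rec X. b.b.(c.(X + X) + a.(X + X))) + (rec X. b.b.(c.(X + X) + a.(X + X)))) + a.((rec X. b.b.(c.(X + X) + a.(X + X))) + (rec X. b.b.(c.(X + X) + a.(X + X)))) ⊢ ··a··> m3, ··c··> m3
  m3 = (rec X. b.b.(c.(X + X) + a.(X + X))) + (rec X. b.b.(c.(X + X) + a.(X + X))) ⊢ ··b··> m1
LTS(Q): 5 reachable states
  n0 = rec X. b.b.(c.(X + X) + (a.(X + X) + c.0)) ⊢ ··b··> n1
  n1 = b.(c.((rec X. b.b.(c.(X + X) + (a.(X + X) + c.0))) + (rec X. b.b.(c.(X + X) + (a.(X + X) + c.0)))) + (a.((rec X. b.b.(c.(X + X) + (a.(X + X) + c.0))) + (rec X. b.b.(c.(X + X) + (a.(X + X) + c.0)))) + c.0)) ⊢ ··b··> n2
  n2 = c.((rec X. b.b.(c.(X + X) + (a.(X + X) + c.0))) + (rec X. b.b.(c.(X + X) + (a.(X + X) + c.0)))) + (a.((rec X. b.b.(c.(X + X) + (a.(X + X) + c.0))) + (rec X. b.b.(c.(X + X) + (a.(X + X) + c.0)))) + c.0) ⊢ ··a··> n3, ··c··> n3, ··c··> n4
  n3 = (rec X. b.b.(c.(X + X) + (a.(X + X) + c.0))) + (rec X. b.b.(c.(X + X) + (a.(X + X) + c.0))) ⊢ ··b··> n1
  n4 = 0 ⊢ (no moves)
Partition-refinement fixed point:
  B0 = {m0, m3}
  B1 = {m1}
  B2 = {m2}
  B3 = {n0, n3}
  B4 = {n1}
  B5 = {n2}
  B6 = {n4}
m0 ∈ B0, n0 ∈ B3 → different blocks

NO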